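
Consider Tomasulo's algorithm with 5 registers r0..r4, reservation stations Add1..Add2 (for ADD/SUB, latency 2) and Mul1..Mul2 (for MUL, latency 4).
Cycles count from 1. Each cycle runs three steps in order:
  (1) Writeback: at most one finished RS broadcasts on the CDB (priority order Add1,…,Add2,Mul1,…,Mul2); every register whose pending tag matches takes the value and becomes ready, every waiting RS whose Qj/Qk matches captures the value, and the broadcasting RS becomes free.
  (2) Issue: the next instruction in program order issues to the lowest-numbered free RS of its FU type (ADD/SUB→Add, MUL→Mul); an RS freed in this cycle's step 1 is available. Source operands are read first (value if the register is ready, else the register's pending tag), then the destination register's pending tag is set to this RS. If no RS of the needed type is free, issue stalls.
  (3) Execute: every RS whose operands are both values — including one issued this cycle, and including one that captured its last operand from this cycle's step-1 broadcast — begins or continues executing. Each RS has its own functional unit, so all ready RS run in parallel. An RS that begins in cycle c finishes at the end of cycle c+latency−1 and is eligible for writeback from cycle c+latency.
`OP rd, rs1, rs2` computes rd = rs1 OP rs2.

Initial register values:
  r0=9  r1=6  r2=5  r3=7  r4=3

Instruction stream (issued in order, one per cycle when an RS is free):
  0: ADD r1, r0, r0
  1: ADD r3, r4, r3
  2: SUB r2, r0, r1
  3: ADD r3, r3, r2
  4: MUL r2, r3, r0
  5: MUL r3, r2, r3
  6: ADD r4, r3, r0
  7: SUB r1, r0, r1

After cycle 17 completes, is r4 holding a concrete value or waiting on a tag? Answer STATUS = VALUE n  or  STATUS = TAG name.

c1: issue ADD r1<-Add1 | r0:9,r1:Add1,r2:5,r3:7,r4:3
c2: issue ADD r3<-Add2 | r0:9,r1:Add1,r2:5,r3:Add2,r4:3
c3: CDB Add1=18; issue SUB r2<-Add1 | r0:9,r1:18,r2:Add1,r3:Add2,r4:3
c4: CDB Add2=10; issue ADD r3<-Add2 | r0:9,r1:18,r2:Add1,r3:Add2,r4:3
c5: CDB Add1=-9; issue MUL r2<-Mul1 | r0:9,r1:18,r2:Mul1,r3:Add2,r4:3
c6: issue MUL r3<-Mul2 | r0:9,r1:18,r2:Mul1,r3:Mul2,r4:3
c7: CDB Add2=1; issue ADD r4<-Add1 | r0:9,r1:18,r2:Mul1,r3:Mul2,r4:Add1
c8: issue SUB r1<-Add2 | r0:9,r1:Add2,r2:Mul1,r3:Mul2,r4:Add1
c9: - | r0:9,r1:Add2,r2:Mul1,r3:Mul2,r4:Add1
c10: CDB Add2=-9 | r0:9,r1:-9,r2:Mul1,r3:Mul2,r4:Add1
c11: CDB Mul1=9 | r0:9,r1:-9,r2:9,r3:Mul2,r4:Add1
c12: - | r0:9,r1:-9,r2:9,r3:Mul2,r4:Add1
c13: - | r0:9,r1:-9,r2:9,r3:Mul2,r4:Add1
c14: - | r0:9,r1:-9,r2:9,r3:Mul2,r4:Add1
c15: CDB Mul2=9 | r0:9,r1:-9,r2:9,r3:9,r4:Add1
c16: - | r0:9,r1:-9,r2:9,r3:9,r4:Add1
c17: CDB Add1=18 | r0:9,r1:-9,r2:9,r3:9,r4:18

STATUS = VALUE 18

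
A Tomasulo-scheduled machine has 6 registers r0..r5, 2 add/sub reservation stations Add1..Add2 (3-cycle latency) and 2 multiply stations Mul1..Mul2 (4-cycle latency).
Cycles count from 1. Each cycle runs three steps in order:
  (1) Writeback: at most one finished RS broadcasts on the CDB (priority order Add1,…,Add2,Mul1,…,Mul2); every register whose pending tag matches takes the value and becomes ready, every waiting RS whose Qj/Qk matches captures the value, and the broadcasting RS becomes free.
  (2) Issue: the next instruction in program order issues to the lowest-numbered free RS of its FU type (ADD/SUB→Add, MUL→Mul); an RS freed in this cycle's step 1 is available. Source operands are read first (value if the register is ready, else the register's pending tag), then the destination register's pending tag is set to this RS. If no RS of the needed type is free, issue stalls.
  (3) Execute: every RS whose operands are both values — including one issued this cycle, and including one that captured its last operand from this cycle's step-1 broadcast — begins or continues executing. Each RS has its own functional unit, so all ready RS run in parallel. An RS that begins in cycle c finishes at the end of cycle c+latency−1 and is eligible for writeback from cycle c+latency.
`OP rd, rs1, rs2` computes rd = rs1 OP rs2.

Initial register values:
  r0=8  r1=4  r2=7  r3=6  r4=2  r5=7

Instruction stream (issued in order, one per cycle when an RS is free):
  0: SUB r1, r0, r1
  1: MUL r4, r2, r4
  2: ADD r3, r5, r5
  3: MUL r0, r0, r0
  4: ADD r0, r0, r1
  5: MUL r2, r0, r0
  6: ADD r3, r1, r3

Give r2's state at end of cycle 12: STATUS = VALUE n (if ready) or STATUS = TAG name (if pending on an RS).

STATUS = TAG Mul1

  c1: issue SUB r1<-Add1  regs: r0:8,r1:Add1,r2:7,r3:6,r4:2,r5:7
  c2: issue MUL r4<-Mul1  regs: r0:8,r1:Add1,r2:7,r3:6,r4:Mul1,r5:7
  c3: issue ADD r3<-Add2  regs: r0:8,r1:Add1,r2:7,r3:Add2,r4:Mul1,r5:7
  c4: CDB Add1=4; issue MUL r0<-Mul2  regs: r0:Mul2,r1:4,r2:7,r3:Add2,r4:Mul1,r5:7
  c5: issue ADD r0<-Add1  regs: r0:Add1,r1:4,r2:7,r3:Add2,r4:Mul1,r5:7
  c6: CDB Add2=14; stall  regs: r0:Add1,r1:4,r2:7,r3:14,r4:Mul1,r5:7
  c7: CDB Mul1=14; issue MUL r2<-Mul1  regs: r0:Add1,r1:4,r2:Mul1,r3:14,r4:14,r5:7
  c8: CDB Mul2=64; issue ADD r3<-Add2  regs: r0:Add1,r1:4,r2:Mul1,r3:Add2,r4:14,r5:7
  c9: -  regs: r0:Add1,r1:4,r2:Mul1,r3:Add2,r4:14,r5:7
  c10: -  regs: r0:Add1,r1:4,r2:Mul1,r3:Add2,r4:14,r5:7
  c11: CDB Add1=68  regs: r0:68,r1:4,r2:Mul1,r3:Add2,r4:14,r5:7
  c12: CDB Add2=18  regs: r0:68,r1:4,r2:Mul1,r3:18,r4:14,r5:7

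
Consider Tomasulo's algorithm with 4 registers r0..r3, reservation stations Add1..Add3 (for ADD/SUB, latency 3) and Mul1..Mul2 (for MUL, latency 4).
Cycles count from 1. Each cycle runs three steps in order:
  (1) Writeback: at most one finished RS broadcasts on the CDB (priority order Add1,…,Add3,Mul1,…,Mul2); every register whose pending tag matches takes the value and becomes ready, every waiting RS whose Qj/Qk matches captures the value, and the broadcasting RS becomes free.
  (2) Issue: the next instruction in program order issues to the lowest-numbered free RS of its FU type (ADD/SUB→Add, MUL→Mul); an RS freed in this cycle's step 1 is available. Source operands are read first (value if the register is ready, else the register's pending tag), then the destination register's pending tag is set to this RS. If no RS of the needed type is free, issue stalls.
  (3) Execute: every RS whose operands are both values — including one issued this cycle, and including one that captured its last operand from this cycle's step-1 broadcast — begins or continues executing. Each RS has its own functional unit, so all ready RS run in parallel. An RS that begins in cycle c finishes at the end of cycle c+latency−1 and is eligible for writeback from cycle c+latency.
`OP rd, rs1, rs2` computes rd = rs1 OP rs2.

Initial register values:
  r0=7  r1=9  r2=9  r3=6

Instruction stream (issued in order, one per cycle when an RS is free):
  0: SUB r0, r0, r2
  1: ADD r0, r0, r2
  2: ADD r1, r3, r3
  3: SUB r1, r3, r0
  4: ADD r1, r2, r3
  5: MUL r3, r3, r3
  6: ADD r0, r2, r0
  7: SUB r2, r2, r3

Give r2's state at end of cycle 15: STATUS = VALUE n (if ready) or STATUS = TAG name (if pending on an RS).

STATUS = VALUE -27

c1: issue SUB r0<-Add1 | r0:Add1,r1:9,r2:9,r3:6
c2: issue ADD r0<-Add2 | r0:Add2,r1:9,r2:9,r3:6
c3: issue ADD r1<-Add3 | r0:Add2,r1:Add3,r2:9,r3:6
c4: CDB Add1=-2; issue SUB r1<-Add1 | r0:Add2,r1:Add1,r2:9,r3:6
c5: stall | r0:Add2,r1:Add1,r2:9,r3:6
c6: CDB Add3=12; issue ADD r1<-Add3 | r0:Add2,r1:Add3,r2:9,r3:6
c7: CDB Add2=7; issue MUL r3<-Mul1 | r0:7,r1:Add3,r2:9,r3:Mul1
c8: issue ADD r0<-Add2 | r0:Add2,r1:Add3,r2:9,r3:Mul1
c9: CDB Add3=15; issue SUB r2<-Add3 | r0:Add2,r1:15,r2:Add3,r3:Mul1
c10: CDB Add1=-1 | r0:Add2,r1:15,r2:Add3,r3:Mul1
c11: CDB Add2=16 | r0:16,r1:15,r2:Add3,r3:Mul1
c12: CDB Mul1=36 | r0:16,r1:15,r2:Add3,r3:36
c13: - | r0:16,r1:15,r2:Add3,r3:36
c14: - | r0:16,r1:15,r2:Add3,r3:36
c15: CDB Add3=-27 | r0:16,r1:15,r2:-27,r3:36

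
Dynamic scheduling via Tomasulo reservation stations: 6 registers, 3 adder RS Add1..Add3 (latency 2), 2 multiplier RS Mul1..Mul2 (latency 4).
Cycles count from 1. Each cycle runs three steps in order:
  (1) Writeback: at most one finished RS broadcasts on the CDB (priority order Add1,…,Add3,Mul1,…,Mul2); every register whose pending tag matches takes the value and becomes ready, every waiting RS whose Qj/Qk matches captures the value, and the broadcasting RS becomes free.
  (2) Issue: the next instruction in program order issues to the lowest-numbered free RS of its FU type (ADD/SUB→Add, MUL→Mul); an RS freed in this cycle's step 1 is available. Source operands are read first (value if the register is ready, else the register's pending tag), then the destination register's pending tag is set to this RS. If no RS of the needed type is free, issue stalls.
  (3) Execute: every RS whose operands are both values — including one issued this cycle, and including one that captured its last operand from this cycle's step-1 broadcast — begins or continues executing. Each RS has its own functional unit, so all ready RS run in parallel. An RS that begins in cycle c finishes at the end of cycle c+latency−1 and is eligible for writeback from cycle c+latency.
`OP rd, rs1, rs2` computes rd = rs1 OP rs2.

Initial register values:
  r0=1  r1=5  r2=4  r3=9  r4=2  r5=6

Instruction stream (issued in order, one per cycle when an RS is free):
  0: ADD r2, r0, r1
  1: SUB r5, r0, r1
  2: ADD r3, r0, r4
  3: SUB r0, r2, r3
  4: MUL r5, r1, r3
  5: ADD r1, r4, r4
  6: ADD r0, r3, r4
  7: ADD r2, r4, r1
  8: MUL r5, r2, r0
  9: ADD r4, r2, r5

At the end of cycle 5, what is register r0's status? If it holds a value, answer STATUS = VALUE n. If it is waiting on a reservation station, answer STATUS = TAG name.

  c1: issue ADD r2<-Add1  regs: r0:1,r1:5,r2:Add1,r3:9,r4:2,r5:6
  c2: issue SUB r5<-Add2  regs: r0:1,r1:5,r2:Add1,r3:9,r4:2,r5:Add2
  c3: CDB Add1=6; issue ADD r3<-Add1  regs: r0:1,r1:5,r2:6,r3:Add1,r4:2,r5:Add2
  c4: CDB Add2=-4; issue SUB r0<-Add2  regs: r0:Add2,r1:5,r2:6,r3:Add1,r4:2,r5:-4
  c5: CDB Add1=3; issue MUL r5<-Mul1  regs: r0:Add2,r1:5,r2:6,r3:3,r4:2,r5:Mul1

STATUS = TAG Add2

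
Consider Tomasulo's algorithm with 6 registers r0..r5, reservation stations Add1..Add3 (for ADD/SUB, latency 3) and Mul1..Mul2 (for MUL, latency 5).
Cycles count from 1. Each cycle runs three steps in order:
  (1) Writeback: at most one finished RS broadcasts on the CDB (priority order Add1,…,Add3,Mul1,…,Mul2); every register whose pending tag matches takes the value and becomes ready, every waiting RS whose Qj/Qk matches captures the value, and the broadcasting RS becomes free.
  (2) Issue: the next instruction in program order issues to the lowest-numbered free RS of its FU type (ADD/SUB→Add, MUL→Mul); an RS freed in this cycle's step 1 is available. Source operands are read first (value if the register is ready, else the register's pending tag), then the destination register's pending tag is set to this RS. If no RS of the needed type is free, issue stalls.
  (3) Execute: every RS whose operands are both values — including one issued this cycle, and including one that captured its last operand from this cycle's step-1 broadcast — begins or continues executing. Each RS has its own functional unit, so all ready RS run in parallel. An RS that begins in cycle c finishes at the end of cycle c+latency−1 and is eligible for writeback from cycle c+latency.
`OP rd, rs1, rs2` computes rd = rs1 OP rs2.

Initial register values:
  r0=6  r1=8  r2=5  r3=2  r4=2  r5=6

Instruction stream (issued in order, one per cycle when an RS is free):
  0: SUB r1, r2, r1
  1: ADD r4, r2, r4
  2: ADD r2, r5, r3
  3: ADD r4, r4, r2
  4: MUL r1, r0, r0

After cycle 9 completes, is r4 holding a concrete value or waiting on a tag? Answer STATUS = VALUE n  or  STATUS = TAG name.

  c1: issue SUB r1<-Add1  regs: r0:6,r1:Add1,r2:5,r3:2,r4:2,r5:6
  c2: issue ADD r4<-Add2  regs: r0:6,r1:Add1,r2:5,r3:2,r4:Add2,r5:6
  c3: issue ADD r2<-Add3  regs: r0:6,r1:Add1,r2:Add3,r3:2,r4:Add2,r5:6
  c4: CDB Add1=-3; issue ADD r4<-Add1  regs: r0:6,r1:-3,r2:Add3,r3:2,r4:Add1,r5:6
  c5: CDB Add2=7; issue MUL r1<-Mul1  regs: r0:6,r1:Mul1,r2:Add3,r3:2,r4:Add1,r5:6
  c6: CDB Add3=8  regs: r0:6,r1:Mul1,r2:8,r3:2,r4:Add1,r5:6
  c7: -  regs: r0:6,r1:Mul1,r2:8,r3:2,r4:Add1,r5:6
  c8: -  regs: r0:6,r1:Mul1,r2:8,r3:2,r4:Add1,r5:6
  c9: CDB Add1=15  regs: r0:6,r1:Mul1,r2:8,r3:2,r4:15,r5:6

STATUS = VALUE 15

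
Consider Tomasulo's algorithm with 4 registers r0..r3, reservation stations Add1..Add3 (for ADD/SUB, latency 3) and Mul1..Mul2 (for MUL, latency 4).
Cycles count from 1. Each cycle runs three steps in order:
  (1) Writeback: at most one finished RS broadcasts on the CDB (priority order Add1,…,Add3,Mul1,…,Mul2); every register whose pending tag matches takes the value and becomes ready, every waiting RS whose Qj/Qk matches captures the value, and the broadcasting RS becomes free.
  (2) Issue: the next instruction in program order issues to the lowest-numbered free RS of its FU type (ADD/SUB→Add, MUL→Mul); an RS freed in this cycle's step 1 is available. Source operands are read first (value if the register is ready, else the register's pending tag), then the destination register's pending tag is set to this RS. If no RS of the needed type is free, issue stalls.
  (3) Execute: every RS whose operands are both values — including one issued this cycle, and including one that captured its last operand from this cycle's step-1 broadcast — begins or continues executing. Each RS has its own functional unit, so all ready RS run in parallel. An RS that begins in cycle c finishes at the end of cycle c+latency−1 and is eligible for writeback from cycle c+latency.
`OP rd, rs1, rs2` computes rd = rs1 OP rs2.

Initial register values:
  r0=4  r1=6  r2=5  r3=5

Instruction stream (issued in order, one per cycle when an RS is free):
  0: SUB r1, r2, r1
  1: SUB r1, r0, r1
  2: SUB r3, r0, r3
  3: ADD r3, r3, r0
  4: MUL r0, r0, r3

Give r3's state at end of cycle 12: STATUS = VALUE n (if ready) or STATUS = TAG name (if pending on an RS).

STATUS = VALUE 3

  c1: issue SUB r1<-Add1  regs: r0:4,r1:Add1,r2:5,r3:5
  c2: issue SUB r1<-Add2  regs: r0:4,r1:Add2,r2:5,r3:5
  c3: issue SUB r3<-Add3  regs: r0:4,r1:Add2,r2:5,r3:Add3
  c4: CDB Add1=-1; issue ADD r3<-Add1  regs: r0:4,r1:Add2,r2:5,r3:Add1
  c5: issue MUL r0<-Mul1  regs: r0:Mul1,r1:Add2,r2:5,r3:Add1
  c6: CDB Add3=-1  regs: r0:Mul1,r1:Add2,r2:5,r3:Add1
  c7: CDB Add2=5  regs: r0:Mul1,r1:5,r2:5,r3:Add1
  c8: -  regs: r0:Mul1,r1:5,r2:5,r3:Add1
  c9: CDB Add1=3  regs: r0:Mul1,r1:5,r2:5,r3:3
  c10: -  regs: r0:Mul1,r1:5,r2:5,r3:3
  c11: -  regs: r0:Mul1,r1:5,r2:5,r3:3
  c12: -  regs: r0:Mul1,r1:5,r2:5,r3:3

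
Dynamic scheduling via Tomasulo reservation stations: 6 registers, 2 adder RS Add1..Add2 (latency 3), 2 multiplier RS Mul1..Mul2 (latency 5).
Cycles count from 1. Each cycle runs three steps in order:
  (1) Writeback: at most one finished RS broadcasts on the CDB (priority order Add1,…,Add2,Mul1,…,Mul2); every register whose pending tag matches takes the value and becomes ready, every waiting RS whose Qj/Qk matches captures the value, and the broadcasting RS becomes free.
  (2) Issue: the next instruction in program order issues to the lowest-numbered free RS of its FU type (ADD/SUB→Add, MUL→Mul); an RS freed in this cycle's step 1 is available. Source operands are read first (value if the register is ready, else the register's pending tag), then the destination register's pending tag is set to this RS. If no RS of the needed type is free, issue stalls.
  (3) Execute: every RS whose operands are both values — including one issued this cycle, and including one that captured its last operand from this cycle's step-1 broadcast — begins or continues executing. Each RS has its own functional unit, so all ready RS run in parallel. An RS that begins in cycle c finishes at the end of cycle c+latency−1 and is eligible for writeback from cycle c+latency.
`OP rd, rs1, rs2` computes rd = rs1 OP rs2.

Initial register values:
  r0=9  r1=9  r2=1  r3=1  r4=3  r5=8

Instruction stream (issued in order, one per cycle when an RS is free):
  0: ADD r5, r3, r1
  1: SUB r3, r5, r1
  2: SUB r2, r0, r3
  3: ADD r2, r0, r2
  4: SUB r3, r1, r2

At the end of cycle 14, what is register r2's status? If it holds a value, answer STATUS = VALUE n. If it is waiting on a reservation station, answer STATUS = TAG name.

STATUS = VALUE 17

  c1: issue ADD r5<-Add1  regs: r0:9,r1:9,r2:1,r3:1,r4:3,r5:Add1
  c2: issue SUB r3<-Add2  regs: r0:9,r1:9,r2:1,r3:Add2,r4:3,r5:Add1
  c3: stall  regs: r0:9,r1:9,r2:1,r3:Add2,r4:3,r5:Add1
  c4: CDB Add1=10; issue SUB r2<-Add1  regs: r0:9,r1:9,r2:Add1,r3:Add2,r4:3,r5:10
  c5: stall  regs: r0:9,r1:9,r2:Add1,r3:Add2,r4:3,r5:10
  c6: stall  regs: r0:9,r1:9,r2:Add1,r3:Add2,r4:3,r5:10
  c7: CDB Add2=1; issue ADD r2<-Add2  regs: r0:9,r1:9,r2:Add2,r3:1,r4:3,r5:10
  c8: stall  regs: r0:9,r1:9,r2:Add2,r3:1,r4:3,r5:10
  c9: stall  regs: r0:9,r1:9,r2:Add2,r3:1,r4:3,r5:10
  c10: CDB Add1=8; issue SUB r3<-Add1  regs: r0:9,r1:9,r2:Add2,r3:Add1,r4:3,r5:10
  c11: -  regs: r0:9,r1:9,r2:Add2,r3:Add1,r4:3,r5:10
  c12: -  regs: r0:9,r1:9,r2:Add2,r3:Add1,r4:3,r5:10
  c13: CDB Add2=17  regs: r0:9,r1:9,r2:17,r3:Add1,r4:3,r5:10
  c14: -  regs: r0:9,r1:9,r2:17,r3:Add1,r4:3,r5:10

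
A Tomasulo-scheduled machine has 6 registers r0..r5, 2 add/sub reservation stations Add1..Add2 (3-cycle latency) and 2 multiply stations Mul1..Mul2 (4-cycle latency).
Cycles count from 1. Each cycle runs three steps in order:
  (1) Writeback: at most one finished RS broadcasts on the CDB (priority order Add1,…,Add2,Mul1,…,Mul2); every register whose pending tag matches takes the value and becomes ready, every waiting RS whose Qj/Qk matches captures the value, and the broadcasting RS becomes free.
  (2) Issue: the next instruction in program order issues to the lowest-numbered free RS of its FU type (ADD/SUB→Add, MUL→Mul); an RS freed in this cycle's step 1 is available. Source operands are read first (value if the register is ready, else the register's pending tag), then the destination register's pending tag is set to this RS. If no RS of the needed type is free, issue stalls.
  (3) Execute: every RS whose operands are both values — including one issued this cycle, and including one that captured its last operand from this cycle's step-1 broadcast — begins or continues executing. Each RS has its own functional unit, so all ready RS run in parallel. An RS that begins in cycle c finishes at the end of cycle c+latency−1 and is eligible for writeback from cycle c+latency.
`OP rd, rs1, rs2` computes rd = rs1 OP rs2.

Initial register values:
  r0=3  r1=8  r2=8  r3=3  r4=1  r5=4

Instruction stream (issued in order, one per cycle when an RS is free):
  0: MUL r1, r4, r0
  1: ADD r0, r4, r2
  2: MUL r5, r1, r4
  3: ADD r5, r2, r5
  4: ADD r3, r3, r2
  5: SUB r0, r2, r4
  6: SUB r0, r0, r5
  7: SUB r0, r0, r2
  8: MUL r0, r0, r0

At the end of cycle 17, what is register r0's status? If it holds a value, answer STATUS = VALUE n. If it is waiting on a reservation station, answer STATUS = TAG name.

STATUS = TAG Mul1

cycle 1: issue MUL r1<-Mul1 // r0:3,r1:Mul1,r2:8,r3:3,r4:1,r5:4
cycle 2: issue ADD r0<-Add1 // r0:Add1,r1:Mul1,r2:8,r3:3,r4:1,r5:4
cycle 3: issue MUL r5<-Mul2 // r0:Add1,r1:Mul1,r2:8,r3:3,r4:1,r5:Mul2
cycle 4: issue ADD r5<-Add2 // r0:Add1,r1:Mul1,r2:8,r3:3,r4:1,r5:Add2
cycle 5: CDB Add1=9; issue ADD r3<-Add1 // r0:9,r1:Mul1,r2:8,r3:Add1,r4:1,r5:Add2
cycle 6: CDB Mul1=3; stall // r0:9,r1:3,r2:8,r3:Add1,r4:1,r5:Add2
cycle 7: stall // r0:9,r1:3,r2:8,r3:Add1,r4:1,r5:Add2
cycle 8: CDB Add1=11; issue SUB r0<-Add1 // r0:Add1,r1:3,r2:8,r3:11,r4:1,r5:Add2
cycle 9: stall // r0:Add1,r1:3,r2:8,r3:11,r4:1,r5:Add2
cycle 10: CDB Mul2=3; stall // r0:Add1,r1:3,r2:8,r3:11,r4:1,r5:Add2
cycle 11: CDB Add1=7; issue SUB r0<-Add1 // r0:Add1,r1:3,r2:8,r3:11,r4:1,r5:Add2
cycle 12: stall // r0:Add1,r1:3,r2:8,r3:11,r4:1,r5:Add2
cycle 13: CDB Add2=11; issue SUB r0<-Add2 // r0:Add2,r1:3,r2:8,r3:11,r4:1,r5:11
cycle 14: issue MUL r0<-Mul1 // r0:Mul1,r1:3,r2:8,r3:11,r4:1,r5:11
cycle 15: - // r0:Mul1,r1:3,r2:8,r3:11,r4:1,r5:11
cycle 16: CDB Add1=-4 // r0:Mul1,r1:3,r2:8,r3:11,r4:1,r5:11
cycle 17: - // r0:Mul1,r1:3,r2:8,r3:11,r4:1,r5:11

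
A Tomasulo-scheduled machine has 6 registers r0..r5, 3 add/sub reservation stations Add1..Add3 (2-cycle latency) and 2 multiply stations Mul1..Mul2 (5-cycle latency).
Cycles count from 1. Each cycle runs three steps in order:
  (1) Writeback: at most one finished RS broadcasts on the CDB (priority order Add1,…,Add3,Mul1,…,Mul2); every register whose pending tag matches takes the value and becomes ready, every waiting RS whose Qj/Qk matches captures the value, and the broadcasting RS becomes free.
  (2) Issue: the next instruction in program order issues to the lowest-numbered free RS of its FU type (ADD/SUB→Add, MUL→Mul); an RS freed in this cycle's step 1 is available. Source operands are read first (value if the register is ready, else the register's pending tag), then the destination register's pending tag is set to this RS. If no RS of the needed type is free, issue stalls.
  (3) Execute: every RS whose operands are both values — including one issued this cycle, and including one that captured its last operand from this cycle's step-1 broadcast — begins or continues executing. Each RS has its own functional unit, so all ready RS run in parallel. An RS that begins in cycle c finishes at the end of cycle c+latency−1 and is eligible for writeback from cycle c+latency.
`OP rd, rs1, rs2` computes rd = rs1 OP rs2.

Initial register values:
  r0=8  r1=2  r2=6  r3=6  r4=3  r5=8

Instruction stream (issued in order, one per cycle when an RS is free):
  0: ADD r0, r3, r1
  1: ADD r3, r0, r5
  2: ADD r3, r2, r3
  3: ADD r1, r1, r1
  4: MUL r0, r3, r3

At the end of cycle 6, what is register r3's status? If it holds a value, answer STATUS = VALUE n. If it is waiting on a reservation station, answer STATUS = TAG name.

STATUS = TAG Add1

c1: issue ADD r0<-Add1 | r0:Add1,r1:2,r2:6,r3:6,r4:3,r5:8
c2: issue ADD r3<-Add2 | r0:Add1,r1:2,r2:6,r3:Add2,r4:3,r5:8
c3: CDB Add1=8; issue ADD r3<-Add1 | r0:8,r1:2,r2:6,r3:Add1,r4:3,r5:8
c4: issue ADD r1<-Add3 | r0:8,r1:Add3,r2:6,r3:Add1,r4:3,r5:8
c5: CDB Add2=16; issue MUL r0<-Mul1 | r0:Mul1,r1:Add3,r2:6,r3:Add1,r4:3,r5:8
c6: CDB Add3=4 | r0:Mul1,r1:4,r2:6,r3:Add1,r4:3,r5:8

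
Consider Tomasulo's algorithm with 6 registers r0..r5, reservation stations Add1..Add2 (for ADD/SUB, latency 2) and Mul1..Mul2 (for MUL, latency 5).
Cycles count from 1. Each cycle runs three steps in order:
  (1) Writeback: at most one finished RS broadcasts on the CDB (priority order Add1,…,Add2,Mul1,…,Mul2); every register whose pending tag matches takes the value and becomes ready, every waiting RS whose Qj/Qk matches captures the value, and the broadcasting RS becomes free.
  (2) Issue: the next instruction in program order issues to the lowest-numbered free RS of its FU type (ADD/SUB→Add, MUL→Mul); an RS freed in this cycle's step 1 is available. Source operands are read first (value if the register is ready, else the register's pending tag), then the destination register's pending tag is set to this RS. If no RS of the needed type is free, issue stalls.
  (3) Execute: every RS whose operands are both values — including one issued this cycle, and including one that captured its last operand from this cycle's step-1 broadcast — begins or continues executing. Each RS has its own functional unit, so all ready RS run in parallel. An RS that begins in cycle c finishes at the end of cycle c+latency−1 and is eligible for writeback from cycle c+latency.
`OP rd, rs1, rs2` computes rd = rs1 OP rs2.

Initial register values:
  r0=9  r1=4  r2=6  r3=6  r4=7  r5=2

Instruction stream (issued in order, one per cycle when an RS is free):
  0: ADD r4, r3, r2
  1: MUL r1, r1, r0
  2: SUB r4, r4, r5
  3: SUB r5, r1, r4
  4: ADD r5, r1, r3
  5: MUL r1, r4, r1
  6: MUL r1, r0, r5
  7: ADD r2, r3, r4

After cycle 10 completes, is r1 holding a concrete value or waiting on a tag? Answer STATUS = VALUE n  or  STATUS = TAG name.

c1: issue ADD r4<-Add1 | r0:9,r1:4,r2:6,r3:6,r4:Add1,r5:2
c2: issue MUL r1<-Mul1 | r0:9,r1:Mul1,r2:6,r3:6,r4:Add1,r5:2
c3: CDB Add1=12; issue SUB r4<-Add1 | r0:9,r1:Mul1,r2:6,r3:6,r4:Add1,r5:2
c4: issue SUB r5<-Add2 | r0:9,r1:Mul1,r2:6,r3:6,r4:Add1,r5:Add2
c5: CDB Add1=10; issue ADD r5<-Add1 | r0:9,r1:Mul1,r2:6,r3:6,r4:10,r5:Add1
c6: issue MUL r1<-Mul2 | r0:9,r1:Mul2,r2:6,r3:6,r4:10,r5:Add1
c7: CDB Mul1=36; issue MUL r1<-Mul1 | r0:9,r1:Mul1,r2:6,r3:6,r4:10,r5:Add1
c8: stall | r0:9,r1:Mul1,r2:6,r3:6,r4:10,r5:Add1
c9: CDB Add1=42; issue ADD r2<-Add1 | r0:9,r1:Mul1,r2:Add1,r3:6,r4:10,r5:42
c10: CDB Add2=26 | r0:9,r1:Mul1,r2:Add1,r3:6,r4:10,r5:42

STATUS = TAG Mul1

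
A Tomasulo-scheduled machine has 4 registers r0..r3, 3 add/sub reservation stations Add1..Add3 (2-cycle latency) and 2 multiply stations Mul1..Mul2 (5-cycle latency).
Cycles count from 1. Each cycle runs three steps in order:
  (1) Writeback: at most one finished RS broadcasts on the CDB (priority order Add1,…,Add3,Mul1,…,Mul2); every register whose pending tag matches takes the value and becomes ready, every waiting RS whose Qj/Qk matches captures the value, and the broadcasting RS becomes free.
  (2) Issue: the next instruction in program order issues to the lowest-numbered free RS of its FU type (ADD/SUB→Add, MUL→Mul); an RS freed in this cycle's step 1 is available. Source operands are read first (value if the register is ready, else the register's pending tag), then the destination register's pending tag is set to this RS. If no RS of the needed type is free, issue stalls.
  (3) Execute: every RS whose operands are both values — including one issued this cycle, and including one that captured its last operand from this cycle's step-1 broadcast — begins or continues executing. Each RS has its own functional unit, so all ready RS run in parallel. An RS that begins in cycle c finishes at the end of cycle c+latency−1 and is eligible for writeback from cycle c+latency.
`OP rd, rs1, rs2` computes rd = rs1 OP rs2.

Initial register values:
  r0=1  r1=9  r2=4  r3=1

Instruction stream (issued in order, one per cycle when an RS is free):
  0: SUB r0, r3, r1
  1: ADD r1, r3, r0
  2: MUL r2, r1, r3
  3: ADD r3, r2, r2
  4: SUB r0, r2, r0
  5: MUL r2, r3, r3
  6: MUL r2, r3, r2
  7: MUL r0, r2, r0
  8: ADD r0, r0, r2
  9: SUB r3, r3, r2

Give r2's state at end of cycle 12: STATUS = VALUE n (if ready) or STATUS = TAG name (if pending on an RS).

STATUS = TAG Mul1

cycle 1: issue SUB r0<-Add1 // r0:Add1,r1:9,r2:4,r3:1
cycle 2: issue ADD r1<-Add2 // r0:Add1,r1:Add2,r2:4,r3:1
cycle 3: CDB Add1=-8; issue MUL r2<-Mul1 // r0:-8,r1:Add2,r2:Mul1,r3:1
cycle 4: issue ADD r3<-Add1 // r0:-8,r1:Add2,r2:Mul1,r3:Add1
cycle 5: CDB Add2=-7; issue SUB r0<-Add2 // r0:Add2,r1:-7,r2:Mul1,r3:Add1
cycle 6: issue MUL r2<-Mul2 // r0:Add2,r1:-7,r2:Mul2,r3:Add1
cycle 7: stall // r0:Add2,r1:-7,r2:Mul2,r3:Add1
cycle 8: stall // r0:Add2,r1:-7,r2:Mul2,r3:Add1
cycle 9: stall // r0:Add2,r1:-7,r2:Mul2,r3:Add1
cycle 10: CDB Mul1=-7; issue MUL r2<-Mul1 // r0:Add2,r1:-7,r2:Mul1,r3:Add1
cycle 11: stall // r0:Add2,r1:-7,r2:Mul1,r3:Add1
cycle 12: CDB Add1=-14; stall // r0:Add2,r1:-7,r2:Mul1,r3:-14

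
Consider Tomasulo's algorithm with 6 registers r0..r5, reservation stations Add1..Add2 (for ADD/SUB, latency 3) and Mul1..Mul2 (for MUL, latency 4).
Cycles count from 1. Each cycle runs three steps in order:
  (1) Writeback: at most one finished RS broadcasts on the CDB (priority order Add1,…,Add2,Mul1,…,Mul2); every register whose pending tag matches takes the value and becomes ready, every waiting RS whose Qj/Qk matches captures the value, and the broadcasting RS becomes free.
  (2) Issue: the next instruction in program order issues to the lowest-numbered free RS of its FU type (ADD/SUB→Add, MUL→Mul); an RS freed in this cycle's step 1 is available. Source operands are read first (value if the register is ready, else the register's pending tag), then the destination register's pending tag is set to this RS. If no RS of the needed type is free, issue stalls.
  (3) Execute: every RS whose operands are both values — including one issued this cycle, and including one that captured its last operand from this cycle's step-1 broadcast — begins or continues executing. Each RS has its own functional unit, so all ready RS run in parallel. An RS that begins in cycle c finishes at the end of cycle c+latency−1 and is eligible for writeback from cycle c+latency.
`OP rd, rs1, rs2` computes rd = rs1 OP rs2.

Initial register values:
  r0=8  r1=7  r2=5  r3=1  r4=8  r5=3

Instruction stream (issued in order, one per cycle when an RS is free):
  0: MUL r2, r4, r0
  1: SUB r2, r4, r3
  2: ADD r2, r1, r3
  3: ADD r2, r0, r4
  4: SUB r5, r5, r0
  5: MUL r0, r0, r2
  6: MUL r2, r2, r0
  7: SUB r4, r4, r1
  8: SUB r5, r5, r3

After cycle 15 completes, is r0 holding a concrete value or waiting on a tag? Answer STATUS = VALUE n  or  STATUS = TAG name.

STATUS = VALUE 128

c1: issue MUL r2<-Mul1 | r0:8,r1:7,r2:Mul1,r3:1,r4:8,r5:3
c2: issue SUB r2<-Add1 | r0:8,r1:7,r2:Add1,r3:1,r4:8,r5:3
c3: issue ADD r2<-Add2 | r0:8,r1:7,r2:Add2,r3:1,r4:8,r5:3
c4: stall | r0:8,r1:7,r2:Add2,r3:1,r4:8,r5:3
c5: CDB Add1=7; issue ADD r2<-Add1 | r0:8,r1:7,r2:Add1,r3:1,r4:8,r5:3
c6: CDB Add2=8; issue SUB r5<-Add2 | r0:8,r1:7,r2:Add1,r3:1,r4:8,r5:Add2
c7: CDB Mul1=64; issue MUL r0<-Mul1 | r0:Mul1,r1:7,r2:Add1,r3:1,r4:8,r5:Add2
c8: CDB Add1=16; issue MUL r2<-Mul2 | r0:Mul1,r1:7,r2:Mul2,r3:1,r4:8,r5:Add2
c9: CDB Add2=-5; issue SUB r4<-Add1 | r0:Mul1,r1:7,r2:Mul2,r3:1,r4:Add1,r5:-5
c10: issue SUB r5<-Add2 | r0:Mul1,r1:7,r2:Mul2,r3:1,r4:Add1,r5:Add2
c11: - | r0:Mul1,r1:7,r2:Mul2,r3:1,r4:Add1,r5:Add2
c12: CDB Add1=1 | r0:Mul1,r1:7,r2:Mul2,r3:1,r4:1,r5:Add2
c13: CDB Add2=-6 | r0:Mul1,r1:7,r2:Mul2,r3:1,r4:1,r5:-6
c14: CDB Mul1=128 | r0:128,r1:7,r2:Mul2,r3:1,r4:1,r5:-6
c15: - | r0:128,r1:7,r2:Mul2,r3:1,r4:1,r5:-6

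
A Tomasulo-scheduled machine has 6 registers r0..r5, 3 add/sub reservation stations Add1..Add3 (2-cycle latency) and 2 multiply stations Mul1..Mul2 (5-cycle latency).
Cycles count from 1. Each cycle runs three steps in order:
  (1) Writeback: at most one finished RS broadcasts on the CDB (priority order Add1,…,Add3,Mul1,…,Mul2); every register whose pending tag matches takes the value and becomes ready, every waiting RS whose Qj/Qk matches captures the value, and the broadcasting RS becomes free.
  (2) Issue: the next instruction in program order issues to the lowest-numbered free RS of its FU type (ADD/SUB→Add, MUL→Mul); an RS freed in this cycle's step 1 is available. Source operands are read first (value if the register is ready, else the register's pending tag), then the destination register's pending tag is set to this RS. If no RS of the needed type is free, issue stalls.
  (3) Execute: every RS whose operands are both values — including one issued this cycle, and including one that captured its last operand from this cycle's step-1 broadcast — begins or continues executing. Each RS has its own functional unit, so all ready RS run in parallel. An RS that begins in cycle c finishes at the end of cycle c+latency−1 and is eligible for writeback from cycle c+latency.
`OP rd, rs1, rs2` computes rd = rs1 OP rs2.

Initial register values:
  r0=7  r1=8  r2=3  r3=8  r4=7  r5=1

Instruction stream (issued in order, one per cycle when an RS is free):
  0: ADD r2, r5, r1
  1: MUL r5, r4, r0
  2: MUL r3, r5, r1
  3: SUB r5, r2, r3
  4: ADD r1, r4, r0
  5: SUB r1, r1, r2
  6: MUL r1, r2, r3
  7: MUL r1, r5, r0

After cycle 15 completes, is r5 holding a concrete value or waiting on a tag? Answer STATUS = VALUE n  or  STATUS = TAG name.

STATUS = VALUE -383

c1: issue ADD r2<-Add1 | r0:7,r1:8,r2:Add1,r3:8,r4:7,r5:1
c2: issue MUL r5<-Mul1 | r0:7,r1:8,r2:Add1,r3:8,r4:7,r5:Mul1
c3: CDB Add1=9; issue MUL r3<-Mul2 | r0:7,r1:8,r2:9,r3:Mul2,r4:7,r5:Mul1
c4: issue SUB r5<-Add1 | r0:7,r1:8,r2:9,r3:Mul2,r4:7,r5:Add1
c5: issue ADD r1<-Add2 | r0:7,r1:Add2,r2:9,r3:Mul2,r4:7,r5:Add1
c6: issue SUB r1<-Add3 | r0:7,r1:Add3,r2:9,r3:Mul2,r4:7,r5:Add1
c7: CDB Add2=14; stall | r0:7,r1:Add3,r2:9,r3:Mul2,r4:7,r5:Add1
c8: CDB Mul1=49; issue MUL r1<-Mul1 | r0:7,r1:Mul1,r2:9,r3:Mul2,r4:7,r5:Add1
c9: CDB Add3=5; stall | r0:7,r1:Mul1,r2:9,r3:Mul2,r4:7,r5:Add1
c10: stall | r0:7,r1:Mul1,r2:9,r3:Mul2,r4:7,r5:Add1
c11: stall | r0:7,r1:Mul1,r2:9,r3:Mul2,r4:7,r5:Add1
c12: stall | r0:7,r1:Mul1,r2:9,r3:Mul2,r4:7,r5:Add1
c13: CDB Mul2=392; issue MUL r1<-Mul2 | r0:7,r1:Mul2,r2:9,r3:392,r4:7,r5:Add1
c14: - | r0:7,r1:Mul2,r2:9,r3:392,r4:7,r5:Add1
c15: CDB Add1=-383 | r0:7,r1:Mul2,r2:9,r3:392,r4:7,r5:-383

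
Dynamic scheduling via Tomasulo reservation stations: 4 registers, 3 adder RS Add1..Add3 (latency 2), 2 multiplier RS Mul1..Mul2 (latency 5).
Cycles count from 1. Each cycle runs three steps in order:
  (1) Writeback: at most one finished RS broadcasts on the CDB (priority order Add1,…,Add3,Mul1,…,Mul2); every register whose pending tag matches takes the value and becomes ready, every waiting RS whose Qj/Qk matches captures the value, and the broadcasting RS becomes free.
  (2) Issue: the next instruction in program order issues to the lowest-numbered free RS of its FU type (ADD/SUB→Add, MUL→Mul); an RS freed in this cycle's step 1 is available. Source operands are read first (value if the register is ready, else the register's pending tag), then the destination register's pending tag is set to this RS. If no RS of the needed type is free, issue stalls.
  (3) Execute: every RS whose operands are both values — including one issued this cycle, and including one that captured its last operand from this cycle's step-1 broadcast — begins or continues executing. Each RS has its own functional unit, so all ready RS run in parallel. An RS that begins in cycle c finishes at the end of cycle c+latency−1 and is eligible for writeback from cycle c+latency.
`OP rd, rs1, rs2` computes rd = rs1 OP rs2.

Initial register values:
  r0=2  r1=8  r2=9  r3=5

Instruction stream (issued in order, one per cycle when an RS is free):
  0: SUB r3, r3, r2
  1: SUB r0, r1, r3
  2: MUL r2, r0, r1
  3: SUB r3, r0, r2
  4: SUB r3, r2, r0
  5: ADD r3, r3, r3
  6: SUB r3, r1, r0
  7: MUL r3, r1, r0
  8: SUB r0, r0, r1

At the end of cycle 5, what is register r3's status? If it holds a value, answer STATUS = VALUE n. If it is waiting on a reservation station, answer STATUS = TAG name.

STATUS = TAG Add2

cycle 1: issue SUB r3<-Add1 // r0:2,r1:8,r2:9,r3:Add1
cycle 2: issue SUB r0<-Add2 // r0:Add2,r1:8,r2:9,r3:Add1
cycle 3: CDB Add1=-4; issue MUL r2<-Mul1 // r0:Add2,r1:8,r2:Mul1,r3:-4
cycle 4: issue SUB r3<-Add1 // r0:Add2,r1:8,r2:Mul1,r3:Add1
cycle 5: CDB Add2=12; issue SUB r3<-Add2 // r0:12,r1:8,r2:Mul1,r3:Add2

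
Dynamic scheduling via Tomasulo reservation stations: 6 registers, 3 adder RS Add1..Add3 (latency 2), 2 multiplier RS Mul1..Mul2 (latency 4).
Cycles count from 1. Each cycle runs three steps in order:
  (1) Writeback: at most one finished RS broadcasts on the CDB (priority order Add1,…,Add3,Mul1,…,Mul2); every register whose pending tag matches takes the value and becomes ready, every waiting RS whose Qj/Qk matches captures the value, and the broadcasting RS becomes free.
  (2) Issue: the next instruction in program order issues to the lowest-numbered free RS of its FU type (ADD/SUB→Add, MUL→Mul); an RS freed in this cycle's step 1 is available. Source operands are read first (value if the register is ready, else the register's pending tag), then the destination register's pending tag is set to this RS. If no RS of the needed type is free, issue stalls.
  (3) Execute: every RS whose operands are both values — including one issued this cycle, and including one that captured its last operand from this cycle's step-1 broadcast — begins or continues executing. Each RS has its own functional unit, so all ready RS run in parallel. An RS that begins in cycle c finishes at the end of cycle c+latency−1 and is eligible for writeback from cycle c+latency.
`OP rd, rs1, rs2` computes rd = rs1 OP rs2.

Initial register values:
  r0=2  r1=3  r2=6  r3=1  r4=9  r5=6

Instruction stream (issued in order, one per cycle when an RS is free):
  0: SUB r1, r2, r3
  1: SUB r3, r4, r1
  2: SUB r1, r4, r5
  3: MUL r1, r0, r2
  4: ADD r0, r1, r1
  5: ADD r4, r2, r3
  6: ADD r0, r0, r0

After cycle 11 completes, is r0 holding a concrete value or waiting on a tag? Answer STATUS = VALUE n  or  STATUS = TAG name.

STATUS = TAG Add3

c1: issue SUB r1<-Add1 | r0:2,r1:Add1,r2:6,r3:1,r4:9,r5:6
c2: issue SUB r3<-Add2 | r0:2,r1:Add1,r2:6,r3:Add2,r4:9,r5:6
c3: CDB Add1=5; issue SUB r1<-Add1 | r0:2,r1:Add1,r2:6,r3:Add2,r4:9,r5:6
c4: issue MUL r1<-Mul1 | r0:2,r1:Mul1,r2:6,r3:Add2,r4:9,r5:6
c5: CDB Add1=3; issue ADD r0<-Add1 | r0:Add1,r1:Mul1,r2:6,r3:Add2,r4:9,r5:6
c6: CDB Add2=4; issue ADD r4<-Add2 | r0:Add1,r1:Mul1,r2:6,r3:4,r4:Add2,r5:6
c7: issue ADD r0<-Add3 | r0:Add3,r1:Mul1,r2:6,r3:4,r4:Add2,r5:6
c8: CDB Add2=10 | r0:Add3,r1:Mul1,r2:6,r3:4,r4:10,r5:6
c9: CDB Mul1=12 | r0:Add3,r1:12,r2:6,r3:4,r4:10,r5:6
c10: - | r0:Add3,r1:12,r2:6,r3:4,r4:10,r5:6
c11: CDB Add1=24 | r0:Add3,r1:12,r2:6,r3:4,r4:10,r5:6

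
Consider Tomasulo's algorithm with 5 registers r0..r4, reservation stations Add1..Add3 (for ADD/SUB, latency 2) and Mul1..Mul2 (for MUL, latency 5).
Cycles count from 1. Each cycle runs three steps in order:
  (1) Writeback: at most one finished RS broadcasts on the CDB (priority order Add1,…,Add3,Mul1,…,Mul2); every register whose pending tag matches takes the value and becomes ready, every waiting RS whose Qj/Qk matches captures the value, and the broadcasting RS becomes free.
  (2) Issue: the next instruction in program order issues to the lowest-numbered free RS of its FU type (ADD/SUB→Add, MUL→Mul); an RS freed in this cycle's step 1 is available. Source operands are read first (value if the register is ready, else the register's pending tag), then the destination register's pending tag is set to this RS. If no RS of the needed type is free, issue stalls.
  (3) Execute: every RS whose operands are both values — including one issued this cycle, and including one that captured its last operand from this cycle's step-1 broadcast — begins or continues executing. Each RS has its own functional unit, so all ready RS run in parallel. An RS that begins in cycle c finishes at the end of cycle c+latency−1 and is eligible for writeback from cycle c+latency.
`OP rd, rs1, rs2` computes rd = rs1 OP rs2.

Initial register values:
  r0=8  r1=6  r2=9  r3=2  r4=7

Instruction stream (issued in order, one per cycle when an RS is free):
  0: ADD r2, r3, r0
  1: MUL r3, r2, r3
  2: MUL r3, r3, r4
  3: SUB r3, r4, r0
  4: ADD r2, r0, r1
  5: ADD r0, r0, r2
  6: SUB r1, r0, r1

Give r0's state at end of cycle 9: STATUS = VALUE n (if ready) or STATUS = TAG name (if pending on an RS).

STATUS = VALUE 22

c1: issue ADD r2<-Add1 | r0:8,r1:6,r2:Add1,r3:2,r4:7
c2: issue MUL r3<-Mul1 | r0:8,r1:6,r2:Add1,r3:Mul1,r4:7
c3: CDB Add1=10; issue MUL r3<-Mul2 | r0:8,r1:6,r2:10,r3:Mul2,r4:7
c4: issue SUB r3<-Add1 | r0:8,r1:6,r2:10,r3:Add1,r4:7
c5: issue ADD r2<-Add2 | r0:8,r1:6,r2:Add2,r3:Add1,r4:7
c6: CDB Add1=-1; issue ADD r0<-Add1 | r0:Add1,r1:6,r2:Add2,r3:-1,r4:7
c7: CDB Add2=14; issue SUB r1<-Add2 | r0:Add1,r1:Add2,r2:14,r3:-1,r4:7
c8: CDB Mul1=20 | r0:Add1,r1:Add2,r2:14,r3:-1,r4:7
c9: CDB Add1=22 | r0:22,r1:Add2,r2:14,r3:-1,r4:7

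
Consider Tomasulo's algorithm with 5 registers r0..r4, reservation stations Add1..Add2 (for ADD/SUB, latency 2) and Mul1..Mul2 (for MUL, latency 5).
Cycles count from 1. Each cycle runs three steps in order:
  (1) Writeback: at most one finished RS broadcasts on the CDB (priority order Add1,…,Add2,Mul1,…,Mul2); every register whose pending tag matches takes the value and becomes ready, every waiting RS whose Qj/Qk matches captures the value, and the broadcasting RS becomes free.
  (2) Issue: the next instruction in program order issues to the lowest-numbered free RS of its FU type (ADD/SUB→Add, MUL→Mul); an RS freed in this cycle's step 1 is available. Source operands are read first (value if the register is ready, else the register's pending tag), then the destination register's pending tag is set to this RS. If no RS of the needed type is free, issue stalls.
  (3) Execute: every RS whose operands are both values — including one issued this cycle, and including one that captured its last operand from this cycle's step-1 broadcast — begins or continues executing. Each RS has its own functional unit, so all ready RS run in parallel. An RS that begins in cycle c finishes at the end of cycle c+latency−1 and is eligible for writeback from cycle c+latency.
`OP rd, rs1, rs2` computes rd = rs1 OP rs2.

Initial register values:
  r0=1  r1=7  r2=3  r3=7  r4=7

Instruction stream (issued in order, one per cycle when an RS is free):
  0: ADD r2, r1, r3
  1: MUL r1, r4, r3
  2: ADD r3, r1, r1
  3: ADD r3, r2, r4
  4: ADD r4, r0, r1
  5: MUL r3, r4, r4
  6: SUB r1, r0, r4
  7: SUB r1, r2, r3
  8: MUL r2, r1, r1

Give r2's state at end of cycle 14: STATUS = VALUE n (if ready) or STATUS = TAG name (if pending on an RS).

STATUS = TAG Mul2

  c1: issue ADD r2<-Add1  regs: r0:1,r1:7,r2:Add1,r3:7,r4:7
  c2: issue MUL r1<-Mul1  regs: r0:1,r1:Mul1,r2:Add1,r3:7,r4:7
  c3: CDB Add1=14; issue ADD r3<-Add1  regs: r0:1,r1:Mul1,r2:14,r3:Add1,r4:7
  c4: issue ADD r3<-Add2  regs: r0:1,r1:Mul1,r2:14,r3:Add2,r4:7
  c5: stall  regs: r0:1,r1:Mul1,r2:14,r3:Add2,r4:7
  c6: CDB Add2=21; issue ADD r4<-Add2  regs: r0:1,r1:Mul1,r2:14,r3:21,r4:Add2
  c7: CDB Mul1=49; issue MUL r3<-Mul1  regs: r0:1,r1:49,r2:14,r3:Mul1,r4:Add2
  c8: stall  regs: r0:1,r1:49,r2:14,r3:Mul1,r4:Add2
  c9: CDB Add1=98; issue SUB r1<-Add1  regs: r0:1,r1:Add1,r2:14,r3:Mul1,r4:Add2
  c10: CDB Add2=50; issue SUB r1<-Add2  regs: r0:1,r1:Add2,r2:14,r3:Mul1,r4:50
  c11: issue MUL r2<-Mul2  regs: r0:1,r1:Add2,r2:Mul2,r3:Mul1,r4:50
  c12: CDB Add1=-49  regs: r0:1,r1:Add2,r2:Mul2,r3:Mul1,r4:50
  c13: -  regs: r0:1,r1:Add2,r2:Mul2,r3:Mul1,r4:50
  c14: -  regs: r0:1,r1:Add2,r2:Mul2,r3:Mul1,r4:50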